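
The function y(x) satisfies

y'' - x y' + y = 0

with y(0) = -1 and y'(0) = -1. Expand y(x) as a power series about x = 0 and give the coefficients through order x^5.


Ansatz: y(x) = sum_{n>=0} a_n x^n, so y'(x) = sum_{n>=1} n a_n x^(n-1) and y''(x) = sum_{n>=2} n(n-1) a_n x^(n-2).
Substitute into P(x) y'' + Q(x) y' + R(x) y = 0 with P(x) = 1, Q(x) = -x, R(x) = 1, and match powers of x.
Initial conditions: a_0 = -1, a_1 = -1.
Setting the coefficient of each power of x to zero and solving order by order (substituting the coefficients already found):
  x^0: 2 a_2 + a_0 = 0  ->  2 a_2 = -a_0 = 1  ->  a_2 = 1/2
  x^1: 6 a_3 = 0  ->  a_3 = 0
  x^2: 12 a_4 - a_2 = 0  ->  12 a_4 = a_2 = 1/2  ->  a_4 = 1/24
  x^3: 20 a_5 - 2 a_3 = 0  ->  20 a_5 = 2 a_3 = 0  ->  a_5 = 0
Truncated series: y(x) = -1 - x + (1/2) x^2 + (1/24) x^4 + O(x^6).

a_0 = -1; a_1 = -1; a_2 = 1/2; a_3 = 0; a_4 = 1/24; a_5 = 0


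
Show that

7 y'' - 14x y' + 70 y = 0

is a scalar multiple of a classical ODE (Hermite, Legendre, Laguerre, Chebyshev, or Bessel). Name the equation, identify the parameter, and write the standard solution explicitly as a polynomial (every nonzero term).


All three coefficients share the factor 7; dividing through by 7 gives  y'' - 2x y' + 10 y = 0.
This matches the Hermite equation y'' - 2x y' + 2n y = 0 with 2n = 10, so n = 5; the polynomial solution is H_5(x).
With y = sum_k a_k x^k, matching x^k gives (k+2)(k+1) a_{k+2} = 2(k - n) a_k = 2(k - 5) a_k. The right side vanishes at k = 5, so the series with the parity of 5 terminates at degree 5.
Standard normalization: leading coefficient of H_n is 2^n, so a_5 = 2^5 = 32. Work downward with a_k = (k+1)(k+2) a_{k+2} / (2(k - n)):
  a_3 = (4)(5)(32) / (2(3 - 5)) = 640/(-4) = -160
  a_1 = (2)(3)(-160) / (2(1 - 5)) = -960/(-8) = 120
Hence H_5(x) = 32 x^5 - 160 x^3 + 120 x.

H_5(x); series = 32 x^5 - 160 x^3 + 120 x


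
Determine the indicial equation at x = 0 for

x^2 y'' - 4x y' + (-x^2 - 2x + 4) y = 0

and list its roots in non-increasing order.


Divide by x^2 to reach normal form y'' + P_1(x) y' + P_2(x) y = 0 with P_1(x) = -4/x and P_2(x) = -1 - 2/x + 4/x^2.
x = 0 is a singular point because the y'-coefficient -4/x has a pole at x = 0 and the y-coefficient -1 - 2/x + 4/x^2 has a pole at x = 0.
It is a regular singular point because x P_1(x) = p(x) = -4 and x^2 P_2(x) = q(x) = -x^2 - 2x + 4 are polynomials, hence analytic at x = 0.
p(0) = -4,  q(0) = 4.
Indicial equation: r(r-1) + p(0) r + q(0) = 0, i.e. r^2 + (p(0) - 1) r + q(0) = 0, i.e. r^2 - 5 r + 4 = 0.
Discriminant: (-5)^2 - 4(4) = 9, so r = (5 ± 3)/2.
Solving: r_1 = 4, r_2 = 1.

indicial: r^2 - 5 r + 4 = 0; roots r_1 = 4, r_2 = 1


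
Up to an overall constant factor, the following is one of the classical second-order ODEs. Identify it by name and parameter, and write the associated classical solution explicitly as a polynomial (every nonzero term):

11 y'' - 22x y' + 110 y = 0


All three coefficients share the factor 11; dividing through by 11 gives  y'' - 2x y' + 10 y = 0.
This matches the Hermite equation y'' - 2x y' + 2n y = 0 with 2n = 10, so n = 5; the polynomial solution is H_5(x).
With y = sum_k a_k x^k, matching x^k gives (k+2)(k+1) a_{k+2} = 2(k - n) a_k = 2(k - 5) a_k. The right side vanishes at k = 5, so the series with the parity of 5 terminates at degree 5.
Standard normalization: leading coefficient of H_n is 2^n, so a_5 = 2^5 = 32. Work downward with a_k = (k+1)(k+2) a_{k+2} / (2(k - n)):
  a_3 = (4)(5)(32) / (2(3 - 5)) = 640/(-4) = -160
  a_1 = (2)(3)(-160) / (2(1 - 5)) = -960/(-8) = 120
Hence H_5(x) = 32 x^5 - 160 x^3 + 120 x.

H_5(x); series = 32 x^5 - 160 x^3 + 120 x


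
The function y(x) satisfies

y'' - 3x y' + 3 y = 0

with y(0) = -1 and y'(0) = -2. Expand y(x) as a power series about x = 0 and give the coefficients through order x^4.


Ansatz: y(x) = sum_{n>=0} a_n x^n, so y'(x) = sum_{n>=1} n a_n x^(n-1) and y''(x) = sum_{n>=2} n(n-1) a_n x^(n-2).
Substitute into P(x) y'' + Q(x) y' + R(x) y = 0 with P(x) = 1, Q(x) = -3x, R(x) = 3, and match powers of x.
Initial conditions: a_0 = -1, a_1 = -2.
Setting the coefficient of each power of x to zero and solving order by order (substituting the coefficients already found):
  x^0: 2 a_2 + 3 a_0 = 0  ->  2 a_2 = -3 a_0 = 3  ->  a_2 = 3/2
  x^1: 6 a_3 = 0  ->  a_3 = 0
  x^2: 12 a_4 - 3 a_2 = 0  ->  12 a_4 = 3 a_2 = 9/2  ->  a_4 = 3/8
Truncated series: y(x) = -1 - 2 x + (3/2) x^2 + (3/8) x^4 + O(x^5).

a_0 = -1; a_1 = -2; a_2 = 3/2; a_3 = 0; a_4 = 3/8


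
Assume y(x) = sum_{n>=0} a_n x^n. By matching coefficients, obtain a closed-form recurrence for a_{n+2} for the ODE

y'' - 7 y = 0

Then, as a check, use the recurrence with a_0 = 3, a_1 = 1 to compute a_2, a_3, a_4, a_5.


Substitute y = sum_n a_n x^n into y'' + (const) y = 0.
y''(x) = sum_{n>=0} (n+2)(n+1) a_{n+2} x^n.
The ODE becomes sum_n [(n+2)(n+1) a_{n+2} - 7 a_n] x^n = 0.
Setting each coefficient to zero gives the recurrence:
  (n+2)(n+1) a_{n+2} - 7 a_n = 0,
  a_{n+2} = 7 / ((n+1)(n+2)) a_n.

Check with a_0 = 3, a_1 = 1 (apply the recurrence for n = 0, 1, 2, 3): a_0 = 3, a_1 = 1, a_2 = 21/2, a_3 = 7/6, a_4 = 49/8, a_5 = 49/120.

a_{n+2} = 7/((n+1)(n+2)) * a_n; check: a_0 = 3, a_1 = 1, a_2 = 21/2, a_3 = 7/6, a_4 = 49/8, a_5 = 49/120


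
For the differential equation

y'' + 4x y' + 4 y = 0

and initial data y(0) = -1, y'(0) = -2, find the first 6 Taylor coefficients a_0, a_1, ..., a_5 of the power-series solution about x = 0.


Ansatz: y(x) = sum_{n>=0} a_n x^n, so y'(x) = sum_{n>=1} n a_n x^(n-1) and y''(x) = sum_{n>=2} n(n-1) a_n x^(n-2).
Substitute into P(x) y'' + Q(x) y' + R(x) y = 0 with P(x) = 1, Q(x) = 4x, R(x) = 4, and match powers of x.
Initial conditions: a_0 = -1, a_1 = -2.
Setting the coefficient of each power of x to zero and solving order by order (substituting the coefficients already found):
  x^0: 2 a_2 + 4 a_0 = 0  ->  2 a_2 = -4 a_0 = 4  ->  a_2 = 2
  x^1: 6 a_3 + 8 a_1 = 0  ->  6 a_3 = -8 a_1 = 16  ->  a_3 = 8/3
  x^2: 12 a_4 + 12 a_2 = 0  ->  12 a_4 = -12 a_2 = -24  ->  a_4 = -2
  x^3: 20 a_5 + 16 a_3 = 0  ->  20 a_5 = -16 a_3 = -128/3  ->  a_5 = -32/15
Truncated series: y(x) = -1 - 2 x + 2 x^2 + (8/3) x^3 - 2 x^4 - (32/15) x^5 + O(x^6).

a_0 = -1; a_1 = -2; a_2 = 2; a_3 = 8/3; a_4 = -2; a_5 = -32/15


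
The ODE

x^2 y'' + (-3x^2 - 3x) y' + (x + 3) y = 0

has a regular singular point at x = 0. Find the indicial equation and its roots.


Divide by x^2 to reach normal form y'' + P_1(x) y' + P_2(x) y = 0 with P_1(x) = -3 - 3/x and P_2(x) = 1/x + 3/x^2.
x = 0 is a singular point because the y'-coefficient -3 - 3/x has a pole at x = 0 and the y-coefficient 1/x + 3/x^2 has a pole at x = 0.
It is a regular singular point because x P_1(x) = p(x) = -3x - 3 and x^2 P_2(x) = q(x) = x + 3 are polynomials, hence analytic at x = 0.
p(0) = -3,  q(0) = 3.
Indicial equation: r(r-1) + p(0) r + q(0) = 0, i.e. r^2 + (p(0) - 1) r + q(0) = 0, i.e. r^2 - 4 r + 3 = 0.
Discriminant: (-4)^2 - 4(3) = 4, so r = (4 ± 2)/2.
Solving: r_1 = 3, r_2 = 1.

indicial: r^2 - 4 r + 3 = 0; roots r_1 = 3, r_2 = 1


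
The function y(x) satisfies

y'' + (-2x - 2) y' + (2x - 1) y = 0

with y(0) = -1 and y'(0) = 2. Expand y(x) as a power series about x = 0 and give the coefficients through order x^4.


Ansatz: y(x) = sum_{n>=0} a_n x^n, so y'(x) = sum_{n>=1} n a_n x^(n-1) and y''(x) = sum_{n>=2} n(n-1) a_n x^(n-2).
Substitute into P(x) y'' + Q(x) y' + R(x) y = 0 with P(x) = 1, Q(x) = -2x - 2, R(x) = 2x - 1, and match powers of x.
Initial conditions: a_0 = -1, a_1 = 2.
Setting the coefficient of each power of x to zero and solving order by order (substituting the coefficients already found):
  x^0: 2 a_2 - 2 a_1 - a_0 = 0  ->  2 a_2 = 2 a_1 + a_0 = 3  ->  a_2 = 3/2
  x^1: 6 a_3 - 4 a_2 - 3 a_1 + 2 a_0 = 0  ->  6 a_3 = 4 a_2 + 3 a_1 - 2 a_0 = 14  ->  a_3 = 7/3
  x^2: 12 a_4 - 6 a_3 - 5 a_2 + 2 a_1 = 0  ->  12 a_4 = 6 a_3 + 5 a_2 - 2 a_1 = 35/2  ->  a_4 = 35/24
Truncated series: y(x) = -1 + 2 x + (3/2) x^2 + (7/3) x^3 + (35/24) x^4 + O(x^5).

a_0 = -1; a_1 = 2; a_2 = 3/2; a_3 = 7/3; a_4 = 35/24


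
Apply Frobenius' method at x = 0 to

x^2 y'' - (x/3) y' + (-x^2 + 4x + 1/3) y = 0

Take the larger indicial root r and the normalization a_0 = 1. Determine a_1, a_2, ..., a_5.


Write in Frobenius form y'' + (p(x)/x) y' + (q(x)/x^2) y = 0:
  p(x) = -1/3,  q(x) = -x^2 + 4x + 1/3.
Indicial equation: r(r-1) + (-1/3) r + (1/3) = 0 -> roots r_1 = 1, r_2 = 1/3.
Take r = r_1 = 1. Let y(x) = x^r sum_{n>=0} a_n x^n with a_0 = 1.
Substitute y = x^r sum a_n x^n and match x^{r+n}. The recurrence is
  D(n) a_n + 4 a_{n-1} - 1 a_{n-2} = 0,  where D(n) = (r+n)(r+n-1) + (-1/3)(r+n) + (1/3).
  a_n = [-4 a_{n-1} + 1 a_{n-2}] / D(n).
Since the indicial polynomial factors as (r - r_1)(r - r_2), D(n) = (r_1 + n - r_1)(r_1 + n - r_2) = n(n + 2/3).
Evaluating step by step (a_0 = 1):
  n = 1: D(1) = 1(1 + 2/3) = 5/3; numerator = -4(1) = -4; a_1 = (-4)/(5/3) = -12/5
  n = 2: D(2) = 2(2 + 2/3) = 16/3; numerator = -4(-12/5) + 1(1) = 53/5; a_2 = (53/5)/(16/3) = 159/80
  n = 3: D(3) = 3(3 + 2/3) = 11; numerator = -4(159/80) + 1(-12/5) = -207/20; a_3 = (-207/20)/(11) = -207/220
  n = 4: D(4) = 4(4 + 2/3) = 56/3; numerator = -4(-207/220) + 1(159/80) = 5061/880; a_4 = (5061/880)/(56/3) = 2169/7040
  n = 5: D(5) = 5(5 + 2/3) = 85/3; numerator = -4(2169/7040) + 1(-207/220) = -765/352; a_5 = (-765/352)/(85/3) = -27/352

r = 1; a_0 = 1; a_1 = -12/5; a_2 = 159/80; a_3 = -207/220; a_4 = 2169/7040; a_5 = -27/352


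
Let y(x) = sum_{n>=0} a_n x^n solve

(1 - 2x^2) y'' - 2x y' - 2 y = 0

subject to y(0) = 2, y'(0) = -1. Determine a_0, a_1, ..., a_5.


Ansatz: y(x) = sum_{n>=0} a_n x^n, so y'(x) = sum_{n>=1} n a_n x^(n-1) and y''(x) = sum_{n>=2} n(n-1) a_n x^(n-2).
Substitute into P(x) y'' + Q(x) y' + R(x) y = 0 with P(x) = 1 - 2x^2, Q(x) = -2x, R(x) = -2, and match powers of x.
Initial conditions: a_0 = 2, a_1 = -1.
Setting the coefficient of each power of x to zero and solving order by order (substituting the coefficients already found):
  x^0: 2 a_2 - 2 a_0 = 0  ->  2 a_2 = 2 a_0 = 4  ->  a_2 = 2
  x^1: 6 a_3 - 4 a_1 = 0  ->  6 a_3 = 4 a_1 = -4  ->  a_3 = -2/3
  x^2: 12 a_4 - 10 a_2 = 0  ->  12 a_4 = 10 a_2 = 20  ->  a_4 = 5/3
  x^3: 20 a_5 - 20 a_3 = 0  ->  20 a_5 = 20 a_3 = -40/3  ->  a_5 = -2/3
Truncated series: y(x) = 2 - x + 2 x^2 - (2/3) x^3 + (5/3) x^4 - (2/3) x^5 + O(x^6).

a_0 = 2; a_1 = -1; a_2 = 2; a_3 = -2/3; a_4 = 5/3; a_5 = -2/3


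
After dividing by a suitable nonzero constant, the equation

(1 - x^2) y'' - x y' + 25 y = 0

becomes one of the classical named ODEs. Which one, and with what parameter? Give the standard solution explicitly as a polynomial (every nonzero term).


The equation is already in a standard form:  (1 - x^2) y'' - x y' + 25 y = 0.
This matches the Chebyshev equation (1 - x^2) y'' - x y' + n^2 y = 0 (note the -x y' term, not -2x y') with n^2 = 25, so n = 5; the polynomial solution is T_5(x).
With y = sum_k a_k x^k, matching x^k gives (k+2)(k+1) a_{k+2} = (k^2 - n^2) a_k = (k - 5)(k + 5) a_k. The right side vanishes at k = 5, so the series with the parity of 5 terminates at degree 5.
Standard normalization: leading coefficient of T_n is 2^(n-1), so a_5 = 2^4 = 16. Work downward with a_k = (k+1)(k+2) a_{k+2} / ((k - 5)(k + 5)):
  a_3 = (4)(5)(16) / ((3 - 5)(3 + 5)) = 320/(-16) = -20
  a_1 = (2)(3)(-20) / ((1 - 5)(1 + 5)) = -120/(-24) = 5
Hence T_5(x) = 16 x^5 - 20 x^3 + 5 x.

T_5(x); series = 16 x^5 - 20 x^3 + 5 x


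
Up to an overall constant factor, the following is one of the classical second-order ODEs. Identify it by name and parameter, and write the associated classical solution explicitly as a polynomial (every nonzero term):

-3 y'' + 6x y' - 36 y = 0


All three coefficients share the factor -3; dividing through by -3 gives  y'' - 2x y' + 12 y = 0.
This matches the Hermite equation y'' - 2x y' + 2n y = 0 with 2n = 12, so n = 6; the polynomial solution is H_6(x).
With y = sum_k a_k x^k, matching x^k gives (k+2)(k+1) a_{k+2} = 2(k - n) a_k = 2(k - 6) a_k. The right side vanishes at k = 6, so the series with the parity of 6 terminates at degree 6.
Standard normalization: leading coefficient of H_n is 2^n, so a_6 = 2^6 = 64. Work downward with a_k = (k+1)(k+2) a_{k+2} / (2(k - n)):
  a_4 = (5)(6)(64) / (2(4 - 6)) = 1920/(-4) = -480
  a_2 = (3)(4)(-480) / (2(2 - 6)) = -5760/(-8) = 720
  a_0 = (1)(2)(720) / (2(0 - 6)) = 1440/(-12) = -120
Hence H_6(x) = 64 x^6 - 480 x^4 + 720 x^2 - 120.

H_6(x); series = 64 x^6 - 480 x^4 + 720 x^2 - 120


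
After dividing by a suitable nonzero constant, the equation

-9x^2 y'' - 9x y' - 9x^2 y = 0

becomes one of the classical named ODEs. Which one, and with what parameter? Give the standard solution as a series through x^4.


All three coefficients share the factor -9; dividing through by -9 gives  x^2 y'' + x y' + x^2 y = 0.
This matches the Bessel equation x^2 y'' + x y' + (x^2 - nu^2) y = 0 with nu^2 = 0, so nu = 0; the solution bounded at x = 0 is J_0(x).
Frobenius at x = 0: indicial roots ±nu; for r = nu the recurrence k(k + 2nu) c_k = -c_{k-2} gives the standard series J_nu(x) = sum_{k>=0} (-1)^k / (k! (k+nu)!) (x/2)^(2k+nu). Evaluate the first 3 terms:
  k = 0: (-1)^0 / (0! * 0! * 2^0) x^0 = 1/(1*1*1) x^0 = (1) x^0
  k = 1: (-1)^1 / (1! * 1! * 2^2) x^2 = -1/(1*1*4) x^2 = (-1/4) x^2
  k = 2: (-1)^2 / (2! * 2! * 2^4) x^4 = 1/(2*2*16) x^4 = (1/64) x^4
Hence J_0(x) = x^4/64 - x^2/4 + 1 + ....

J_0(x); series = x^4/64 - x^2/4 + 1


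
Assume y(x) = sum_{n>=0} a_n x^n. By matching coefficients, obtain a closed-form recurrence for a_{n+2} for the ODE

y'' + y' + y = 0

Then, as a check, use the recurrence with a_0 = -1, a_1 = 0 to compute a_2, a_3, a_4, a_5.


Substitute y = sum_n a_n x^n.
y''(x) has coefficient (n+2)(n+1) a_{n+2} at x^n;
y'(x) has coefficient (n+1) a_{n+1} at x^n;
y(x) has coefficient 1 a_n at x^n.
Matching x^n: (n+2)(n+1) a_{n+2} + (n+1) a_{n+1} + 1 a_n = 0.
Thus a_{n+2} = [-(n+1) a_{n+1} - 1 a_n] / ((n+1)(n+2)).

Check with a_0 = -1, a_1 = 0 (apply the recurrence for n = 0, 1, 2, 3): a_0 = -1, a_1 = 0, a_2 = 1/2, a_3 = -1/6, a_4 = 0, a_5 = 1/120.

a_(n+2) = [-(n+1) a_(n+1) - 1 a_n] / ((n+1)(n+2)); check: a_0 = -1, a_1 = 0, a_2 = 1/2, a_3 = -1/6, a_4 = 0, a_5 = 1/120


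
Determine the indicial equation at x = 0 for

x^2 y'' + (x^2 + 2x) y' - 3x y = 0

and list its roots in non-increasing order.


Divide by x^2 to reach normal form y'' + P_1(x) y' + P_2(x) y = 0 with P_1(x) = 1 + 2/x and P_2(x) = -3/x.
x = 0 is a singular point because the y'-coefficient 1 + 2/x has a pole at x = 0 and the y-coefficient -3/x has a pole at x = 0.
It is a regular singular point because x P_1(x) = p(x) = x + 2 and x^2 P_2(x) = q(x) = -3x are polynomials, hence analytic at x = 0.
p(0) = 2,  q(0) = 0.
Indicial equation: r(r-1) + p(0) r + q(0) = 0, i.e. r^2 + (p(0) - 1) r + q(0) = 0, i.e. r^2 + 1 r = 0.
Discriminant: (1)^2 - 4(0) = 1, so r = (-1 ± 1)/2.
Solving: r_1 = 0, r_2 = -1.

indicial: r^2 + 1 r = 0; roots r_1 = 0, r_2 = -1


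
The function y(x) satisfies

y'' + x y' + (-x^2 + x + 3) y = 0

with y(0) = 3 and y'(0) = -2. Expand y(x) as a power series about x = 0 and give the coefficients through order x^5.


Ansatz: y(x) = sum_{n>=0} a_n x^n, so y'(x) = sum_{n>=1} n a_n x^(n-1) and y''(x) = sum_{n>=2} n(n-1) a_n x^(n-2).
Substitute into P(x) y'' + Q(x) y' + R(x) y = 0 with P(x) = 1, Q(x) = x, R(x) = -x^2 + x + 3, and match powers of x.
Initial conditions: a_0 = 3, a_1 = -2.
Setting the coefficient of each power of x to zero and solving order by order (substituting the coefficients already found):
  x^0: 2 a_2 + 3 a_0 = 0  ->  2 a_2 = -3 a_0 = -9  ->  a_2 = -9/2
  x^1: 6 a_3 + 4 a_1 + a_0 = 0  ->  6 a_3 = -4 a_1 - a_0 = 5  ->  a_3 = 5/6
  x^2: 12 a_4 + 5 a_2 + a_1 - a_0 = 0  ->  12 a_4 = -5 a_2 - a_1 + a_0 = 55/2  ->  a_4 = 55/24
  x^3: 20 a_5 + 6 a_3 + a_2 - a_1 = 0  ->  20 a_5 = -6 a_3 - a_2 + a_1 = -5/2  ->  a_5 = -1/8
Truncated series: y(x) = 3 - 2 x - (9/2) x^2 + (5/6) x^3 + (55/24) x^4 - (1/8) x^5 + O(x^6).

a_0 = 3; a_1 = -2; a_2 = -9/2; a_3 = 5/6; a_4 = 55/24; a_5 = -1/8


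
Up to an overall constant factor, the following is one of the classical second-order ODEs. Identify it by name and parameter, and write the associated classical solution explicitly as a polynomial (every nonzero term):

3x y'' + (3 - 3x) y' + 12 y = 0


All three coefficients share the factor 3; dividing through by 3 gives  x y'' + (1 - x) y' + 4 y = 0.
This matches the Laguerre equation x y'' + (1 - x) y' + n y = 0 with n = 4; the polynomial solution is L_4(x).
With y = sum_k a_k x^k, matching x^k gives (k+1)k a_{k+1} + (k+1) a_{k+1} - k a_k + n a_k = 0, i.e. (k+1)^2 a_{k+1} = (k - n) a_k = (k - 4) a_k. The right side vanishes at k = 4, so the series terminates at degree 4.
Standard normalization L_n(0) = 1 gives a_0 = 1. Work upward with a_{k+1} = (k - 4) a_k / (k+1)^2:
  a_1 = (0 - 4)(1) / 1^2 = -4/1 = -4
  a_2 = (1 - 4)(-4) / 2^2 = 12/4 = 3
  a_3 = (2 - 4)(3) / 3^2 = -6/9 = -2/3
  a_4 = (3 - 4)(-2/3) / 4^2 = (2/3)/16 = 1/24
Hence L_4(x) = x^4/24 - 2 x^3/3 + 3 x^2 - 4 x + 1.

L_4(x); series = x^4/24 - 2 x^3/3 + 3 x^2 - 4 x + 1


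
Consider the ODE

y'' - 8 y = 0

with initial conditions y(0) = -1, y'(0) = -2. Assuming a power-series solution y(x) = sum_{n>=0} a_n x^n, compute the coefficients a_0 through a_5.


Ansatz: y(x) = sum_{n>=0} a_n x^n, so y'(x) = sum_{n>=1} n a_n x^(n-1) and y''(x) = sum_{n>=2} n(n-1) a_n x^(n-2).
Substitute into P(x) y'' + Q(x) y' + R(x) y = 0 with P(x) = 1, Q(x) = 0, R(x) = -8, and match powers of x.
Initial conditions: a_0 = -1, a_1 = -2.
Setting the coefficient of each power of x to zero and solving order by order (substituting the coefficients already found):
  x^0: 2 a_2 - 8 a_0 = 0  ->  2 a_2 = 8 a_0 = -8  ->  a_2 = -4
  x^1: 6 a_3 - 8 a_1 = 0  ->  6 a_3 = 8 a_1 = -16  ->  a_3 = -8/3
  x^2: 12 a_4 - 8 a_2 = 0  ->  12 a_4 = 8 a_2 = -32  ->  a_4 = -8/3
  x^3: 20 a_5 - 8 a_3 = 0  ->  20 a_5 = 8 a_3 = -64/3  ->  a_5 = -16/15
Truncated series: y(x) = -1 - 2 x - 4 x^2 - (8/3) x^3 - (8/3) x^4 - (16/15) x^5 + O(x^6).

a_0 = -1; a_1 = -2; a_2 = -4; a_3 = -8/3; a_4 = -8/3; a_5 = -16/15


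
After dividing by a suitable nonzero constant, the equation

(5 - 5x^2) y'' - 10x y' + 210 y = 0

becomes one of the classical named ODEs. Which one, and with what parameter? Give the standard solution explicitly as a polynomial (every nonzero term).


All three coefficients share the factor 5; dividing through by 5 gives  (1 - x^2) y'' - 2x y' + 42 y = 0.
This matches the Legendre equation (1 - x^2) y'' - 2x y' + n(n+1) y = 0 (note the -2x y' term) with n(n+1) = 42, so n = 6; the polynomial solution is P_6(x).
With y = sum_k a_k x^k, matching x^k gives (k+2)(k+1) a_{k+2} = [k(k+1) - n(n+1)] a_k = (k - 6)(k + 7) a_k. The right side vanishes at k = 6, so the series with the parity of 6 terminates at degree 6.
Standard normalization (P_n(1) = 1): leading coefficient (2n)!/(2^n (n!)^2) = 479001600/(64*518400) = 231/16, so a_6 = 231/16. Work downward with a_k = (k+1)(k+2) a_{k+2} / ((k - 6)(k + 7)):
  a_4 = (5)(6)(231/16) / ((4 - 6)(4 + 7)) = (3465/8)/(-22) = -315/16
  a_2 = (3)(4)(-315/16) / ((2 - 6)(2 + 7)) = (-945/4)/(-36) = 105/16
  a_0 = (1)(2)(105/16) / ((0 - 6)(0 + 7)) = (105/8)/(-42) = -5/16
Hence P_6(x) = 231 x^6/16 - 315 x^4/16 + 105 x^2/16 - 5/16.

P_6(x); series = 231 x^6/16 - 315 x^4/16 + 105 x^2/16 - 5/16


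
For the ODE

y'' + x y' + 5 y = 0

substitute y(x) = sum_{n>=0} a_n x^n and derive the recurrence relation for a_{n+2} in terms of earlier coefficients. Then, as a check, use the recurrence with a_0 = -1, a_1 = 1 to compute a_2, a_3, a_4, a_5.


Substitute y = sum_n a_n x^n.
y''(x) has coefficient (n+2)(n+1) a_{n+2} at x^n;
x y'(x) has coefficient n a_n at x^n (shift);
5 y(x) has coefficient 5 a_n at x^n.
Matching x^n: (n+2)(n+1) a_{n+2} + (n + 5) a_n = 0.
Thus a_{n+2} = (-n - 5) / ((n+1)(n+2)) * a_n.

Check with a_0 = -1, a_1 = 1 (apply the recurrence for n = 0, 1, 2, 3): a_0 = -1, a_1 = 1, a_2 = 5/2, a_3 = -1, a_4 = -35/24, a_5 = 2/5.

a_(n+2) = (-n - 5) / ((n+1)(n+2)) * a_n; check: a_0 = -1, a_1 = 1, a_2 = 5/2, a_3 = -1, a_4 = -35/24, a_5 = 2/5


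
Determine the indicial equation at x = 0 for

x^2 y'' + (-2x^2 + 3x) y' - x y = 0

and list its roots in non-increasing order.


Divide by x^2 to reach normal form y'' + P_1(x) y' + P_2(x) y = 0 with P_1(x) = -2 + 3/x and P_2(x) = -1/x.
x = 0 is a singular point because the y'-coefficient -2 + 3/x has a pole at x = 0 and the y-coefficient -1/x has a pole at x = 0.
It is a regular singular point because x P_1(x) = p(x) = 3 - 2x and x^2 P_2(x) = q(x) = -x are polynomials, hence analytic at x = 0.
p(0) = 3,  q(0) = 0.
Indicial equation: r(r-1) + p(0) r + q(0) = 0, i.e. r^2 + (p(0) - 1) r + q(0) = 0, i.e. r^2 + 2 r = 0.
Discriminant: (2)^2 - 4(0) = 4, so r = (-2 ± 2)/2.
Solving: r_1 = 0, r_2 = -2.

indicial: r^2 + 2 r = 0; roots r_1 = 0, r_2 = -2


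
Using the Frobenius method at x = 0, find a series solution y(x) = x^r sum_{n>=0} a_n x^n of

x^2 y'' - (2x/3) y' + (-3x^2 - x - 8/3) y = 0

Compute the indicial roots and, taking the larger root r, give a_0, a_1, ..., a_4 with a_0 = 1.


Write in Frobenius form y'' + (p(x)/x) y' + (q(x)/x^2) y = 0:
  p(x) = -2/3,  q(x) = -3x^2 - x - 8/3.
Indicial equation: r(r-1) + (-2/3) r + (-8/3) = 0 -> roots r_1 = 8/3, r_2 = -1.
Take r = r_1 = 8/3. Let y(x) = x^r sum_{n>=0} a_n x^n with a_0 = 1.
Substitute y = x^r sum a_n x^n and match x^{r+n}. The recurrence is
  D(n) a_n - 1 a_{n-1} - 3 a_{n-2} = 0,  where D(n) = (r+n)(r+n-1) + (-2/3)(r+n) + (-8/3).
  a_n = [1 a_{n-1} + 3 a_{n-2}] / D(n).
Since the indicial polynomial factors as (r - r_1)(r - r_2), D(n) = (r_1 + n - r_1)(r_1 + n - r_2) = n(n + 11/3).
Evaluating step by step (a_0 = 1):
  n = 1: D(1) = 1(1 + 11/3) = 14/3; numerator = 1(1) = 1; a_1 = (1)/(14/3) = 3/14
  n = 2: D(2) = 2(2 + 11/3) = 34/3; numerator = 1(3/14) + 3(1) = 45/14; a_2 = (45/14)/(34/3) = 135/476
  n = 3: D(3) = 3(3 + 11/3) = 20; numerator = 1(135/476) + 3(3/14) = 63/68; a_3 = (63/68)/(20) = 63/1360
  n = 4: D(4) = 4(4 + 11/3) = 92/3; numerator = 1(63/1360) + 3(135/476) = 8541/9520; a_4 = (8541/9520)/(92/3) = 25623/875840

r = 8/3; a_0 = 1; a_1 = 3/14; a_2 = 135/476; a_3 = 63/1360; a_4 = 25623/875840


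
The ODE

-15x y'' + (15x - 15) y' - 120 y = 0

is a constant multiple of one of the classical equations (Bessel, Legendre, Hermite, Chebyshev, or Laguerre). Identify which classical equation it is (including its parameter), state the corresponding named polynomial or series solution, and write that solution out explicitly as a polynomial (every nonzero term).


All three coefficients share the factor -15; dividing through by -15 gives  x y'' + (1 - x) y' + 8 y = 0.
This matches the Laguerre equation x y'' + (1 - x) y' + n y = 0 with n = 8; the polynomial solution is L_8(x).
With y = sum_k a_k x^k, matching x^k gives (k+1)k a_{k+1} + (k+1) a_{k+1} - k a_k + n a_k = 0, i.e. (k+1)^2 a_{k+1} = (k - n) a_k = (k - 8) a_k. The right side vanishes at k = 8, so the series terminates at degree 8.
Standard normalization L_n(0) = 1 gives a_0 = 1. Work upward with a_{k+1} = (k - 8) a_k / (k+1)^2:
  a_1 = (0 - 8)(1) / 1^2 = -8/1 = -8
  a_2 = (1 - 8)(-8) / 2^2 = 56/4 = 14
  a_3 = (2 - 8)(14) / 3^2 = -84/9 = -28/3
  a_4 = (3 - 8)(-28/3) / 4^2 = (140/3)/16 = 35/12
  a_5 = (4 - 8)(35/12) / 5^2 = (-35/3)/25 = -7/15
  a_6 = (5 - 8)(-7/15) / 6^2 = (7/5)/36 = 7/180
  a_7 = (6 - 8)(7/180) / 7^2 = (-7/90)/49 = -1/630
  a_8 = (7 - 8)(-1/630) / 8^2 = (1/630)/64 = 1/40320
Hence L_8(x) = x^8/40320 - x^7/630 + 7 x^6/180 - 7 x^5/15 + 35 x^4/12 - 28 x^3/3 + 14 x^2 - 8 x + 1.

L_8(x); series = x^8/40320 - x^7/630 + 7 x^6/180 - 7 x^5/15 + 35 x^4/12 - 28 x^3/3 + 14 x^2 - 8 x + 1


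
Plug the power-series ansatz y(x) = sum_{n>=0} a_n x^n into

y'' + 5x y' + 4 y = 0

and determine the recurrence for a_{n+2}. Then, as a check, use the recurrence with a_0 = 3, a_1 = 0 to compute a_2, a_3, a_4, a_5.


Substitute y = sum_n a_n x^n.
y''(x) has coefficient (n+2)(n+1) a_{n+2} at x^n;
5 x y'(x) has coefficient 5 n a_n at x^n (shift);
4 y(x) has coefficient 4 a_n at x^n.
Matching x^n: (n+2)(n+1) a_{n+2} + (5n + 4) a_n = 0.
Thus a_{n+2} = (-5n - 4) / ((n+1)(n+2)) * a_n.

Check with a_0 = 3, a_1 = 0 (apply the recurrence for n = 0, 1, 2, 3): a_0 = 3, a_1 = 0, a_2 = -6, a_3 = 0, a_4 = 7, a_5 = 0.

a_(n+2) = (-5n - 4) / ((n+1)(n+2)) * a_n; check: a_0 = 3, a_1 = 0, a_2 = -6, a_3 = 0, a_4 = 7, a_5 = 0


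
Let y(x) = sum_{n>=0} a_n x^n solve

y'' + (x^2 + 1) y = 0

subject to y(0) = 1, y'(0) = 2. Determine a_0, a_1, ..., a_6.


Ansatz: y(x) = sum_{n>=0} a_n x^n, so y'(x) = sum_{n>=1} n a_n x^(n-1) and y''(x) = sum_{n>=2} n(n-1) a_n x^(n-2).
Substitute into P(x) y'' + Q(x) y' + R(x) y = 0 with P(x) = 1, Q(x) = 0, R(x) = x^2 + 1, and match powers of x.
Initial conditions: a_0 = 1, a_1 = 2.
Setting the coefficient of each power of x to zero and solving order by order (substituting the coefficients already found):
  x^0: 2 a_2 + a_0 = 0  ->  2 a_2 = -a_0 = -1  ->  a_2 = -1/2
  x^1: 6 a_3 + a_1 = 0  ->  6 a_3 = -a_1 = -2  ->  a_3 = -1/3
  x^2: 12 a_4 + a_2 + a_0 = 0  ->  12 a_4 = -a_2 - a_0 = -1/2  ->  a_4 = -1/24
  x^3: 20 a_5 + a_3 + a_1 = 0  ->  20 a_5 = -a_3 - a_1 = -5/3  ->  a_5 = -1/12
  x^4: 30 a_6 + a_4 + a_2 = 0  ->  30 a_6 = -a_4 - a_2 = 13/24  ->  a_6 = 13/720
Truncated series: y(x) = 1 + 2 x - (1/2) x^2 - (1/3) x^3 - (1/24) x^4 - (1/12) x^5 + (13/720) x^6 + O(x^7).

a_0 = 1; a_1 = 2; a_2 = -1/2; a_3 = -1/3; a_4 = -1/24; a_5 = -1/12; a_6 = 13/720


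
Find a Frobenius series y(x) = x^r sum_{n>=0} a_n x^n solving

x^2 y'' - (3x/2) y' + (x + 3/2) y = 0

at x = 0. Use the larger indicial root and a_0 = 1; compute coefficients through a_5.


Write in Frobenius form y'' + (p(x)/x) y' + (q(x)/x^2) y = 0:
  p(x) = -3/2,  q(x) = x + 3/2.
Indicial equation: r(r-1) + (-3/2) r + (3/2) = 0 -> roots r_1 = 3/2, r_2 = 1.
Take r = r_1 = 3/2. Let y(x) = x^r sum_{n>=0} a_n x^n with a_0 = 1.
Substitute y = x^r sum a_n x^n and match x^{r+n}. The recurrence is
  D(n) a_n + 1 a_{n-1} = 0,  where D(n) = (r+n)(r+n-1) + (-3/2)(r+n) + (3/2).
  a_n = -1 / D(n) * a_{n-1}.
Since the indicial polynomial factors as (r - r_1)(r - r_2), D(n) = (r_1 + n - r_1)(r_1 + n - r_2) = n(n + 1/2).
Evaluating step by step (a_0 = 1):
  n = 1: D(1) = 1(1 + 1/2) = 3/2; numerator = -1(1) = -1; a_1 = (-1)/(3/2) = -2/3
  n = 2: D(2) = 2(2 + 1/2) = 5; numerator = -1(-2/3) = 2/3; a_2 = (2/3)/(5) = 2/15
  n = 3: D(3) = 3(3 + 1/2) = 21/2; numerator = -1(2/15) = -2/15; a_3 = (-2/15)/(21/2) = -4/315
  n = 4: D(4) = 4(4 + 1/2) = 18; numerator = -1(-4/315) = 4/315; a_4 = (4/315)/(18) = 2/2835
  n = 5: D(5) = 5(5 + 1/2) = 55/2; numerator = -1(2/2835) = -2/2835; a_5 = (-2/2835)/(55/2) = -4/155925

r = 3/2; a_0 = 1; a_1 = -2/3; a_2 = 2/15; a_3 = -4/315; a_4 = 2/2835; a_5 = -4/155925


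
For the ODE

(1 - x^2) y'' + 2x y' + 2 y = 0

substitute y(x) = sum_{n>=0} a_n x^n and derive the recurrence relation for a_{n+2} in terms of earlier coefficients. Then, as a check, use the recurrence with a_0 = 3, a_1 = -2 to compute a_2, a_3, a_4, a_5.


Substitute y = sum_n a_n x^n.
(1 - 1 x^2) y'' contributes (n+2)(n+1) a_{n+2} - n(n-1) a_n at x^n.
2 x y'(x) contributes 2 n a_n at x^n.
2 y(x) contributes 2 a_n at x^n.
Matching x^n: (n+2)(n+1) a_{n+2} + (-n(n-1) + 2 n + 2) a_n = 0.
Thus a_{n+2} = (n(n-1) - 2 n - 2) / ((n+1)(n+2)) * a_n.

Check with a_0 = 3, a_1 = -2 (apply the recurrence for n = 0, 1, 2, 3): a_0 = 3, a_1 = -2, a_2 = -3, a_3 = 4/3, a_4 = 1, a_5 = -2/15.

a_(n+2) = (n(n-1) - 2 n - 2) / ((n+1)(n+2)) * a_n; check: a_0 = 3, a_1 = -2, a_2 = -3, a_3 = 4/3, a_4 = 1, a_5 = -2/15


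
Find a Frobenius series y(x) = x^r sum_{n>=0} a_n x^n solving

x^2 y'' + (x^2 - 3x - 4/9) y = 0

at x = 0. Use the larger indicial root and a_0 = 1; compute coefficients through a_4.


Write in Frobenius form y'' + (p(x)/x) y' + (q(x)/x^2) y = 0:
  p(x) = 0,  q(x) = x^2 - 3x - 4/9.
Indicial equation: r(r-1) + (0) r + (-4/9) = 0 -> roots r_1 = 4/3, r_2 = -1/3.
Take r = r_1 = 4/3. Let y(x) = x^r sum_{n>=0} a_n x^n with a_0 = 1.
Substitute y = x^r sum a_n x^n and match x^{r+n}. The recurrence is
  D(n) a_n - 3 a_{n-1} + 1 a_{n-2} = 0,  where D(n) = (r+n)(r+n-1) + (0)(r+n) + (-4/9).
  a_n = [3 a_{n-1} - 1 a_{n-2}] / D(n).
Since the indicial polynomial factors as (r - r_1)(r - r_2), D(n) = (r_1 + n - r_1)(r_1 + n - r_2) = n(n + 5/3).
Evaluating step by step (a_0 = 1):
  n = 1: D(1) = 1(1 + 5/3) = 8/3; numerator = 3(1) = 3; a_1 = (3)/(8/3) = 9/8
  n = 2: D(2) = 2(2 + 5/3) = 22/3; numerator = 3(9/8) - 1(1) = 19/8; a_2 = (19/8)/(22/3) = 57/176
  n = 3: D(3) = 3(3 + 5/3) = 14; numerator = 3(57/176) - 1(9/8) = -27/176; a_3 = (-27/176)/(14) = -27/2464
  n = 4: D(4) = 4(4 + 5/3) = 68/3; numerator = 3(-27/2464) - 1(57/176) = -879/2464; a_4 = (-879/2464)/(68/3) = -2637/167552

r = 4/3; a_0 = 1; a_1 = 9/8; a_2 = 57/176; a_3 = -27/2464; a_4 = -2637/167552


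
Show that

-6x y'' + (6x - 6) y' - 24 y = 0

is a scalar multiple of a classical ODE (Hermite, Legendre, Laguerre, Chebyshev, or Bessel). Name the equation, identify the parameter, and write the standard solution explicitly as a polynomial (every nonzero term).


All three coefficients share the factor -6; dividing through by -6 gives  x y'' + (1 - x) y' + 4 y = 0.
This matches the Laguerre equation x y'' + (1 - x) y' + n y = 0 with n = 4; the polynomial solution is L_4(x).
With y = sum_k a_k x^k, matching x^k gives (k+1)k a_{k+1} + (k+1) a_{k+1} - k a_k + n a_k = 0, i.e. (k+1)^2 a_{k+1} = (k - n) a_k = (k - 4) a_k. The right side vanishes at k = 4, so the series terminates at degree 4.
Standard normalization L_n(0) = 1 gives a_0 = 1. Work upward with a_{k+1} = (k - 4) a_k / (k+1)^2:
  a_1 = (0 - 4)(1) / 1^2 = -4/1 = -4
  a_2 = (1 - 4)(-4) / 2^2 = 12/4 = 3
  a_3 = (2 - 4)(3) / 3^2 = -6/9 = -2/3
  a_4 = (3 - 4)(-2/3) / 4^2 = (2/3)/16 = 1/24
Hence L_4(x) = x^4/24 - 2 x^3/3 + 3 x^2 - 4 x + 1.

L_4(x); series = x^4/24 - 2 x^3/3 + 3 x^2 - 4 x + 1


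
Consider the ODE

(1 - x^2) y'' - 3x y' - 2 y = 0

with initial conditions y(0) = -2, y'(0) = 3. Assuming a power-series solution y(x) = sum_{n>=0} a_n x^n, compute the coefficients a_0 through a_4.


Ansatz: y(x) = sum_{n>=0} a_n x^n, so y'(x) = sum_{n>=1} n a_n x^(n-1) and y''(x) = sum_{n>=2} n(n-1) a_n x^(n-2).
Substitute into P(x) y'' + Q(x) y' + R(x) y = 0 with P(x) = 1 - x^2, Q(x) = -3x, R(x) = -2, and match powers of x.
Initial conditions: a_0 = -2, a_1 = 3.
Setting the coefficient of each power of x to zero and solving order by order (substituting the coefficients already found):
  x^0: 2 a_2 - 2 a_0 = 0  ->  2 a_2 = 2 a_0 = -4  ->  a_2 = -2
  x^1: 6 a_3 - 5 a_1 = 0  ->  6 a_3 = 5 a_1 = 15  ->  a_3 = 5/2
  x^2: 12 a_4 - 10 a_2 = 0  ->  12 a_4 = 10 a_2 = -20  ->  a_4 = -5/3
Truncated series: y(x) = -2 + 3 x - 2 x^2 + (5/2) x^3 - (5/3) x^4 + O(x^5).

a_0 = -2; a_1 = 3; a_2 = -2; a_3 = 5/2; a_4 = -5/3


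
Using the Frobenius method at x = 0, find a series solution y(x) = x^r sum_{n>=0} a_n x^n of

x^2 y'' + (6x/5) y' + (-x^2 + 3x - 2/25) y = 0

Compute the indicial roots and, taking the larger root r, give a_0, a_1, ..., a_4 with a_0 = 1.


Write in Frobenius form y'' + (p(x)/x) y' + (q(x)/x^2) y = 0:
  p(x) = 6/5,  q(x) = -x^2 + 3x - 2/25.
Indicial equation: r(r-1) + (6/5) r + (-2/25) = 0 -> roots r_1 = 1/5, r_2 = -2/5.
Take r = r_1 = 1/5. Let y(x) = x^r sum_{n>=0} a_n x^n with a_0 = 1.
Substitute y = x^r sum a_n x^n and match x^{r+n}. The recurrence is
  D(n) a_n + 3 a_{n-1} - 1 a_{n-2} = 0,  where D(n) = (r+n)(r+n-1) + (6/5)(r+n) + (-2/25).
  a_n = [-3 a_{n-1} + 1 a_{n-2}] / D(n).
Since the indicial polynomial factors as (r - r_1)(r - r_2), D(n) = (r_1 + n - r_1)(r_1 + n - r_2) = n(n + 3/5).
Evaluating step by step (a_0 = 1):
  n = 1: D(1) = 1(1 + 3/5) = 8/5; numerator = -3(1) = -3; a_1 = (-3)/(8/5) = -15/8
  n = 2: D(2) = 2(2 + 3/5) = 26/5; numerator = -3(-15/8) + 1(1) = 53/8; a_2 = (53/8)/(26/5) = 265/208
  n = 3: D(3) = 3(3 + 3/5) = 54/5; numerator = -3(265/208) + 1(-15/8) = -1185/208; a_3 = (-1185/208)/(54/5) = -1975/3744
  n = 4: D(4) = 4(4 + 3/5) = 92/5; numerator = -3(-1975/3744) + 1(265/208) = 3565/1248; a_4 = (3565/1248)/(92/5) = 775/4992

r = 1/5; a_0 = 1; a_1 = -15/8; a_2 = 265/208; a_3 = -1975/3744; a_4 = 775/4992


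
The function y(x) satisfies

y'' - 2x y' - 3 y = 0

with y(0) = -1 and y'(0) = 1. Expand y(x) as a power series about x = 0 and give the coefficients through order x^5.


Ansatz: y(x) = sum_{n>=0} a_n x^n, so y'(x) = sum_{n>=1} n a_n x^(n-1) and y''(x) = sum_{n>=2} n(n-1) a_n x^(n-2).
Substitute into P(x) y'' + Q(x) y' + R(x) y = 0 with P(x) = 1, Q(x) = -2x, R(x) = -3, and match powers of x.
Initial conditions: a_0 = -1, a_1 = 1.
Setting the coefficient of each power of x to zero and solving order by order (substituting the coefficients already found):
  x^0: 2 a_2 - 3 a_0 = 0  ->  2 a_2 = 3 a_0 = -3  ->  a_2 = -3/2
  x^1: 6 a_3 - 5 a_1 = 0  ->  6 a_3 = 5 a_1 = 5  ->  a_3 = 5/6
  x^2: 12 a_4 - 7 a_2 = 0  ->  12 a_4 = 7 a_2 = -21/2  ->  a_4 = -7/8
  x^3: 20 a_5 - 9 a_3 = 0  ->  20 a_5 = 9 a_3 = 15/2  ->  a_5 = 3/8
Truncated series: y(x) = -1 + x - (3/2) x^2 + (5/6) x^3 - (7/8) x^4 + (3/8) x^5 + O(x^6).

a_0 = -1; a_1 = 1; a_2 = -3/2; a_3 = 5/6; a_4 = -7/8; a_5 = 3/8


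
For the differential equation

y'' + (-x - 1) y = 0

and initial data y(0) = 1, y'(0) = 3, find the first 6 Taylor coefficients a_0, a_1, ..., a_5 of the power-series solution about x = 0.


Ansatz: y(x) = sum_{n>=0} a_n x^n, so y'(x) = sum_{n>=1} n a_n x^(n-1) and y''(x) = sum_{n>=2} n(n-1) a_n x^(n-2).
Substitute into P(x) y'' + Q(x) y' + R(x) y = 0 with P(x) = 1, Q(x) = 0, R(x) = -x - 1, and match powers of x.
Initial conditions: a_0 = 1, a_1 = 3.
Setting the coefficient of each power of x to zero and solving order by order (substituting the coefficients already found):
  x^0: 2 a_2 - a_0 = 0  ->  2 a_2 = a_0 = 1  ->  a_2 = 1/2
  x^1: 6 a_3 - a_1 - a_0 = 0  ->  6 a_3 = a_1 + a_0 = 4  ->  a_3 = 2/3
  x^2: 12 a_4 - a_2 - a_1 = 0  ->  12 a_4 = a_2 + a_1 = 7/2  ->  a_4 = 7/24
  x^3: 20 a_5 - a_3 - a_2 = 0  ->  20 a_5 = a_3 + a_2 = 7/6  ->  a_5 = 7/120
Truncated series: y(x) = 1 + 3 x + (1/2) x^2 + (2/3) x^3 + (7/24) x^4 + (7/120) x^5 + O(x^6).

a_0 = 1; a_1 = 3; a_2 = 1/2; a_3 = 2/3; a_4 = 7/24; a_5 = 7/120


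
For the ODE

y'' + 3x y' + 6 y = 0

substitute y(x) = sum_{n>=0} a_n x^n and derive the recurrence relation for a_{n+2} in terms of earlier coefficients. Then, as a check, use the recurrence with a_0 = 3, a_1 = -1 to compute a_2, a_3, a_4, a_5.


Substitute y = sum_n a_n x^n.
y''(x) has coefficient (n+2)(n+1) a_{n+2} at x^n;
3 x y'(x) has coefficient 3 n a_n at x^n (shift);
6 y(x) has coefficient 6 a_n at x^n.
Matching x^n: (n+2)(n+1) a_{n+2} + (3n + 6) a_n = 0.
Thus a_{n+2} = (-3n - 6) / ((n+1)(n+2)) * a_n.

Check with a_0 = 3, a_1 = -1 (apply the recurrence for n = 0, 1, 2, 3): a_0 = 3, a_1 = -1, a_2 = -9, a_3 = 3/2, a_4 = 9, a_5 = -9/8.

a_(n+2) = (-3n - 6) / ((n+1)(n+2)) * a_n; check: a_0 = 3, a_1 = -1, a_2 = -9, a_3 = 3/2, a_4 = 9, a_5 = -9/8


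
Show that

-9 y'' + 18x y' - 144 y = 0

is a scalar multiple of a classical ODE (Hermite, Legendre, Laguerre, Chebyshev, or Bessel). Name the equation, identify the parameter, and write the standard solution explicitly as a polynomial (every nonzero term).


All three coefficients share the factor -9; dividing through by -9 gives  y'' - 2x y' + 16 y = 0.
This matches the Hermite equation y'' - 2x y' + 2n y = 0 with 2n = 16, so n = 8; the polynomial solution is H_8(x).
With y = sum_k a_k x^k, matching x^k gives (k+2)(k+1) a_{k+2} = 2(k - n) a_k = 2(k - 8) a_k. The right side vanishes at k = 8, so the series with the parity of 8 terminates at degree 8.
Standard normalization: leading coefficient of H_n is 2^n, so a_8 = 2^8 = 256. Work downward with a_k = (k+1)(k+2) a_{k+2} / (2(k - n)):
  a_6 = (7)(8)(256) / (2(6 - 8)) = 14336/(-4) = -3584
  a_4 = (5)(6)(-3584) / (2(4 - 8)) = -107520/(-8) = 13440
  a_2 = (3)(4)(13440) / (2(2 - 8)) = 161280/(-12) = -13440
  a_0 = (1)(2)(-13440) / (2(0 - 8)) = -26880/(-16) = 1680
Hence H_8(x) = 256 x^8 - 3584 x^6 + 13440 x^4 - 13440 x^2 + 1680.

H_8(x); series = 256 x^8 - 3584 x^6 + 13440 x^4 - 13440 x^2 + 1680


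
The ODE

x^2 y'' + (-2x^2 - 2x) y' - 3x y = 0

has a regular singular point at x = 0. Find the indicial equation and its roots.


Divide by x^2 to reach normal form y'' + P_1(x) y' + P_2(x) y = 0 with P_1(x) = -2 - 2/x and P_2(x) = -3/x.
x = 0 is a singular point because the y'-coefficient -2 - 2/x has a pole at x = 0 and the y-coefficient -3/x has a pole at x = 0.
It is a regular singular point because x P_1(x) = p(x) = -2x - 2 and x^2 P_2(x) = q(x) = -3x are polynomials, hence analytic at x = 0.
p(0) = -2,  q(0) = 0.
Indicial equation: r(r-1) + p(0) r + q(0) = 0, i.e. r^2 + (p(0) - 1) r + q(0) = 0, i.e. r^2 - 3 r = 0.
Discriminant: (-3)^2 - 4(0) = 9, so r = (3 ± 3)/2.
Solving: r_1 = 3, r_2 = 0.

indicial: r^2 - 3 r = 0; roots r_1 = 3, r_2 = 0


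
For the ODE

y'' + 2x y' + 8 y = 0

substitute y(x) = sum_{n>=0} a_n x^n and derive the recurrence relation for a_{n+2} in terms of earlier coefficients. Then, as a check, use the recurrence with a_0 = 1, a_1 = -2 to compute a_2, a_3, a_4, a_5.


Substitute y = sum_n a_n x^n.
y''(x) has coefficient (n+2)(n+1) a_{n+2} at x^n;
2 x y'(x) has coefficient 2 n a_n at x^n (shift);
8 y(x) has coefficient 8 a_n at x^n.
Matching x^n: (n+2)(n+1) a_{n+2} + (2n + 8) a_n = 0.
Thus a_{n+2} = (-2n - 8) / ((n+1)(n+2)) * a_n.

Check with a_0 = 1, a_1 = -2 (apply the recurrence for n = 0, 1, 2, 3): a_0 = 1, a_1 = -2, a_2 = -4, a_3 = 10/3, a_4 = 4, a_5 = -7/3.

a_(n+2) = (-2n - 8) / ((n+1)(n+2)) * a_n; check: a_0 = 1, a_1 = -2, a_2 = -4, a_3 = 10/3, a_4 = 4, a_5 = -7/3


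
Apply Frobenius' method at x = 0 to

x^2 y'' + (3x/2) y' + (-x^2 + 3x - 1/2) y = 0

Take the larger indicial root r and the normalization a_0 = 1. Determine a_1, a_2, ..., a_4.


Write in Frobenius form y'' + (p(x)/x) y' + (q(x)/x^2) y = 0:
  p(x) = 3/2,  q(x) = -x^2 + 3x - 1/2.
Indicial equation: r(r-1) + (3/2) r + (-1/2) = 0 -> roots r_1 = 1/2, r_2 = -1.
Take r = r_1 = 1/2. Let y(x) = x^r sum_{n>=0} a_n x^n with a_0 = 1.
Substitute y = x^r sum a_n x^n and match x^{r+n}. The recurrence is
  D(n) a_n + 3 a_{n-1} - 1 a_{n-2} = 0,  where D(n) = (r+n)(r+n-1) + (3/2)(r+n) + (-1/2).
  a_n = [-3 a_{n-1} + 1 a_{n-2}] / D(n).
Since the indicial polynomial factors as (r - r_1)(r - r_2), D(n) = (r_1 + n - r_1)(r_1 + n - r_2) = n(n + 3/2).
Evaluating step by step (a_0 = 1):
  n = 1: D(1) = 1(1 + 3/2) = 5/2; numerator = -3(1) = -3; a_1 = (-3)/(5/2) = -6/5
  n = 2: D(2) = 2(2 + 3/2) = 7; numerator = -3(-6/5) + 1(1) = 23/5; a_2 = (23/5)/(7) = 23/35
  n = 3: D(3) = 3(3 + 3/2) = 27/2; numerator = -3(23/35) + 1(-6/5) = -111/35; a_3 = (-111/35)/(27/2) = -74/315
  n = 4: D(4) = 4(4 + 3/2) = 22; numerator = -3(-74/315) + 1(23/35) = 143/105; a_4 = (143/105)/(22) = 13/210

r = 1/2; a_0 = 1; a_1 = -6/5; a_2 = 23/35; a_3 = -74/315; a_4 = 13/210


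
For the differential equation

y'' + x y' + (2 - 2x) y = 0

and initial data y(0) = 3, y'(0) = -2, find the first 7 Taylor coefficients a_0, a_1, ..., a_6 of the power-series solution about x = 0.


Ansatz: y(x) = sum_{n>=0} a_n x^n, so y'(x) = sum_{n>=1} n a_n x^(n-1) and y''(x) = sum_{n>=2} n(n-1) a_n x^(n-2).
Substitute into P(x) y'' + Q(x) y' + R(x) y = 0 with P(x) = 1, Q(x) = x, R(x) = 2 - 2x, and match powers of x.
Initial conditions: a_0 = 3, a_1 = -2.
Setting the coefficient of each power of x to zero and solving order by order (substituting the coefficients already found):
  x^0: 2 a_2 + 2 a_0 = 0  ->  2 a_2 = -2 a_0 = -6  ->  a_2 = -3
  x^1: 6 a_3 + 3 a_1 - 2 a_0 = 0  ->  6 a_3 = -3 a_1 + 2 a_0 = 12  ->  a_3 = 2
  x^2: 12 a_4 + 4 a_2 - 2 a_1 = 0  ->  12 a_4 = -4 a_2 + 2 a_1 = 8  ->  a_4 = 2/3
  x^3: 20 a_5 + 5 a_3 - 2 a_2 = 0  ->  20 a_5 = -5 a_3 + 2 a_2 = -16  ->  a_5 = -4/5
  x^4: 30 a_6 + 6 a_4 - 2 a_3 = 0  ->  30 a_6 = -6 a_4 + 2 a_3 = 0  ->  a_6 = 0
Truncated series: y(x) = 3 - 2 x - 3 x^2 + 2 x^3 + (2/3) x^4 - (4/5) x^5 + O(x^7).

a_0 = 3; a_1 = -2; a_2 = -3; a_3 = 2; a_4 = 2/3; a_5 = -4/5; a_6 = 0


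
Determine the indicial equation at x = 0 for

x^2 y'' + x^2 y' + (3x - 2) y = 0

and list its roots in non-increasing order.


Divide by x^2 to reach normal form y'' + P_1(x) y' + P_2(x) y = 0 with P_1(x) = 1 and P_2(x) = 3/x - 2/x^2.
x = 0 is a singular point because the y-coefficient 3/x - 2/x^2 has a pole at x = 0.
It is a regular singular point because x P_1(x) = p(x) = x and x^2 P_2(x) = q(x) = 3x - 2 are polynomials, hence analytic at x = 0.
p(0) = 0,  q(0) = -2.
Indicial equation: r(r-1) + p(0) r + q(0) = 0, i.e. r^2 + (p(0) - 1) r + q(0) = 0, i.e. r^2 - 1 r - 2 = 0.
Discriminant: (-1)^2 - 4(-2) = 9, so r = (1 ± 3)/2.
Solving: r_1 = 2, r_2 = -1.

indicial: r^2 - 1 r - 2 = 0; roots r_1 = 2, r_2 = -1
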